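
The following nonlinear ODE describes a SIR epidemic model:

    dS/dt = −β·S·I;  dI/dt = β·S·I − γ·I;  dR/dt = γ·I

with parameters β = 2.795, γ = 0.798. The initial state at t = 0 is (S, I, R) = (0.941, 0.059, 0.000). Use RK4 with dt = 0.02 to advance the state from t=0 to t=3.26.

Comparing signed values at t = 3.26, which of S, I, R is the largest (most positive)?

largest component: R

t=0.000: state=(0.941, 0.059, 0.000)
step 1 (dt=0.02): k1=(-0.155, 0.108, 0.047), k2=(-0.158, 0.110, 0.048), k3=(-0.158, 0.110, 0.048), k4=(-0.160, 0.112, 0.049); state += dt/6·(k1+2k2+2k3+k4)
t=0.020: state=(0.938, 0.061, 0.001)
t=0.040: state=(0.935, 0.063, 0.002)
t=0.060: state=(0.931, 0.066, 0.003)
continuing one RK4 step at a time; state shown every 10 steps (Δt=0.2):
t=0.200: state=(0.904, 0.084, 0.011)
t=0.400: state=(0.855, 0.118, 0.027)
t=0.600: state=(0.792, 0.159, 0.049)
t=0.800: state=(0.715, 0.207, 0.078)
t=1.000: state=(0.628, 0.256, 0.115)
t=1.200: state=(0.537, 0.303, 0.160)
t=1.400: state=(0.449, 0.340, 0.211)
t=1.600: state=(0.368, 0.364, 0.268)
t=1.800: state=(0.299, 0.374, 0.327)
t=2.000: state=(0.243, 0.370, 0.386)
t=2.200: state=(0.198, 0.357, 0.445)
t=2.400: state=(0.163, 0.337, 0.500)
t=2.600: state=(0.136, 0.312, 0.552)
t=2.800: state=(0.115, 0.285, 0.600)
t=3.000: state=(0.099, 0.258, 0.643)
t=3.200: state=(0.086, 0.232, 0.682)
t=3.260: state=(0.083, 0.224, 0.693)
compare at T: S=0.083, I=0.224, R=0.693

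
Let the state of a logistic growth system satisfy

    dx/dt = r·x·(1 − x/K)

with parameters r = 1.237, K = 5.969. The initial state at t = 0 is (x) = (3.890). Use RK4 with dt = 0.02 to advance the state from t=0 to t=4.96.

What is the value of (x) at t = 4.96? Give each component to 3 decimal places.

t=0.000: state=(3.890)
step 1 (dt=0.02): k1=(1.676), k2=(1.670), k3=(1.670), k4=(1.663); state += dt/6·(k1+2k2+2k3+k4)
t=0.020: state=(3.923)
t=0.040: state=(3.957)
t=0.060: state=(3.989)
continuing one RK4 step at a time; state shown every 10 steps (Δt=0.2):
t=0.200: state=(4.211)
t=0.400: state=(4.502)
t=0.600: state=(4.758)
t=0.800: state=(4.980)
t=1.000: state=(5.167)
t=1.200: state=(5.324)
t=1.400: state=(5.453)
t=1.600: state=(5.559)
t=1.800: state=(5.644)
t=2.000: state=(5.712)
t=2.200: state=(5.766)
t=2.400: state=(5.810)
t=2.600: state=(5.844)
t=2.800: state=(5.871)
t=3.000: state=(5.892)
t=3.200: state=(5.909)
t=3.400: state=(5.922)
t=3.600: state=(5.932)
t=3.800: state=(5.940)
t=4.000: state=(5.946)
t=4.200: state=(5.951)
t=4.400: state=(5.955)
t=4.600: state=(5.958)
t=4.800: state=(5.961)
t=4.960: state=(5.962)

(x) = (5.962)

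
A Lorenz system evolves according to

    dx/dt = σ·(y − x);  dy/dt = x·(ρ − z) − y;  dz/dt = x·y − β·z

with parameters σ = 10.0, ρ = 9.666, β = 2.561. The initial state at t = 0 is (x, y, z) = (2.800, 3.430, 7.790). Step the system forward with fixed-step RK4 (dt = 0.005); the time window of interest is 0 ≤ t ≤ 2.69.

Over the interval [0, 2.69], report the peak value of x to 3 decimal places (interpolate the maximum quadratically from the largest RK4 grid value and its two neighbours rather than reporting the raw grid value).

max x = 5.711

t=0.000: state=(2.800, 3.430, 7.790)
step 1 (dt=0.005): k1=(6.300, 1.823, -10.346), k2=(6.188, 1.921, -10.213), k3=(6.193, 1.919, -10.214), k4=(6.086, 2.016, -10.082); state += dt/6·(k1+2k2+2k3+k4)
t=0.005: state=(2.831, 3.440, 7.739)
t=0.010: state=(2.861, 3.450, 7.689)
t=0.015: state=(2.890, 3.462, 7.641)
continuing one RK4 step at a time; state shown every 20 steps (Δt=0.1):
t=0.100: state=(3.312, 3.784, 7.006)
t=0.200: state=(3.824, 4.392, 6.712)
t=0.300: state=(4.445, 5.107, 6.939)
t=0.400: state=(5.097, 5.705, 7.673)
t=0.500: state=(5.584, 5.911, 8.716)
t=0.600: state=(5.698, 5.590, 9.645)
t=0.700: state=(5.395, 4.932, 10.052)
t=0.800: state=(4.861, 4.301, 9.857)
t=0.900: state=(4.353, 3.925, 9.282)
t=1.000: state=(4.037, 3.840, 8.604)
t=1.100: state=(3.958, 3.992, 8.029)
t=1.200: state=(4.091, 4.313, 7.683)
t=1.300: state=(4.380, 4.721, 7.637)
t=1.400: state=(4.741, 5.104, 7.898)
t=1.500: state=(5.066, 5.334, 8.389)
t=1.600: state=(5.242, 5.316, 8.934)
t=1.700: state=(5.206, 5.067, 9.320)
t=1.800: state=(4.990, 4.717, 9.415)
t=1.900: state=(4.701, 4.417, 9.232)
t=2.000: state=(4.455, 4.258, 8.887)
t=2.100: state=(4.322, 4.256, 8.517)
t=2.200: state=(4.322, 4.386, 8.234)
t=2.300: state=(4.438, 4.598, 8.107)
t=2.400: state=(4.624, 4.826, 8.162)
t=2.500: state=(4.820, 5.000, 8.372)
t=2.600: state=(4.962, 5.059, 8.661)
t=2.690: state=(5.005, 5.001, 8.899)
largest grid value and its neighbours: x(0.570)=5.71010, x(0.575)=5.71085, x(0.580)=5.71047
parabola through these three points peaks at t≈0.576 with x≈5.71087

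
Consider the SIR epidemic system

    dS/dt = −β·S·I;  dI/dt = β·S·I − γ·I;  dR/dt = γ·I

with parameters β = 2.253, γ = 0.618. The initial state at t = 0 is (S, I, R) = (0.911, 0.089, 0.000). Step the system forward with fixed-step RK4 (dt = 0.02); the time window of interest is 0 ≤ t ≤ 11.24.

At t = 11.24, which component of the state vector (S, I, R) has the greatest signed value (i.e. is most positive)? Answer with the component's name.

t=0.000: state=(0.911, 0.089, 0.000)
step 1 (dt=0.02): k1=(-0.183, 0.128, 0.055), k2=(-0.185, 0.129, 0.056), k3=(-0.185, 0.129, 0.056), k4=(-0.187, 0.131, 0.057); state += dt/6·(k1+2k2+2k3+k4)
t=0.020: state=(0.907, 0.092, 0.001)
t=0.040: state=(0.904, 0.094, 0.002)
t=0.060: state=(0.900, 0.097, 0.003)
continuing one RK4 step at a time; state shown every 25 steps (Δt=0.5):
t=0.500: state=(0.789, 0.171, 0.039)
t=1.000: state=(0.613, 0.278, 0.109)
t=1.500: state=(0.425, 0.366, 0.209)
t=2.000: state=(0.275, 0.396, 0.329)
t=2.500: state=(0.177, 0.374, 0.449)
t=3.000: state=(0.120, 0.324, 0.557)
t=3.500: state=(0.086, 0.266, 0.648)
t=4.000: state=(0.066, 0.213, 0.722)
t=4.500: state=(0.053, 0.167, 0.780)
t=5.000: state=(0.045, 0.129, 0.826)
t=5.500: state=(0.039, 0.100, 0.861)
t=6.000: state=(0.036, 0.076, 0.888)
t=6.500: state=(0.033, 0.058, 0.909)
t=7.000: state=(0.031, 0.044, 0.924)
t=7.500: state=(0.030, 0.034, 0.936)
t=8.000: state=(0.029, 0.026, 0.945)
t=8.500: state=(0.028, 0.019, 0.952)
t=9.000: state=(0.028, 0.015, 0.958)
t=9.500: state=(0.027, 0.011, 0.962)
t=10.000: state=(0.027, 0.008, 0.965)
t=10.500: state=(0.027, 0.006, 0.967)
t=11.000: state=(0.027, 0.005, 0.969)
t=11.240: state=(0.027, 0.004, 0.969)
compare at T: S=0.027, I=0.004, R=0.969

largest component: R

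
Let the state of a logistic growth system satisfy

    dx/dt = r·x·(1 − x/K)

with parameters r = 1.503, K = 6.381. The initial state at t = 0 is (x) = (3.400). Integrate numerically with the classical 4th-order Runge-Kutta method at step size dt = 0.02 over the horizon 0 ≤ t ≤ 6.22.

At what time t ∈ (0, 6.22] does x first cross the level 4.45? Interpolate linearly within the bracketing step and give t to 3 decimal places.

t=0.000: state=(3.400)
step 1 (dt=0.02): k1=(2.387), k2=(2.385), k3=(2.385), k4=(2.382); state += dt/6·(k1+2k2+2k3+k4)
t=0.020: state=(3.448)
t=0.040: state=(3.495)
t=0.060: state=(3.543)
t=0.460: state=(4.434)
next step: t=0.480: state=(4.474) — x has crossed 4.45
linear interpolation between t=0.460 (4.43384) and t=0.480 (4.47427) → t≈0.468

t = 0.468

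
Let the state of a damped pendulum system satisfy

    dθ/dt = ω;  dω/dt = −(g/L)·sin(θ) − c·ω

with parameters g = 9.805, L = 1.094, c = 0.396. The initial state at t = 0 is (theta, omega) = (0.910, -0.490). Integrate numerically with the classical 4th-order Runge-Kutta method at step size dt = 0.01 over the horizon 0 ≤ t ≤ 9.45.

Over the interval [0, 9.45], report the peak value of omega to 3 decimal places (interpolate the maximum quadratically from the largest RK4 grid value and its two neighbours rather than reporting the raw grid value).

max omega = 1.955

t=0.000: state=(0.910, -0.490)
step 1 (dt=0.01): k1=(-0.490, -6.882), k2=(-0.524, -6.855), k3=(-0.524, -6.854), k4=(-0.559, -6.826); state += dt/6·(k1+2k2+2k3+k4)
t=0.010: state=(0.905, -0.559)
t=0.020: state=(0.899, -0.627)
t=0.030: state=(0.892, -0.694)
continuing one RK4 step at a time; state shown every 50 steps (Δt=0.5):
t=0.500: state=(0.024, -2.403)
t=1.000: state=(-0.737, -0.189)
t=1.500: state=(-0.193, 1.929)
t=2.000: state=(0.561, 0.574)
t=2.500: state=(0.271, -1.464)
t=3.000: state=(-0.408, -0.758)
t=3.500: state=(-0.295, 1.064)
t=4.000: state=(0.283, 0.812)
t=4.500: state=(0.289, -0.737)
t=5.000: state=(-0.185, -0.790)
t=5.500: state=(-0.266, 0.481)
t=6.000: state=(0.110, 0.724)
t=6.500: state=(0.235, -0.285)
t=7.000: state=(-0.055, -0.638)
t=7.500: state=(-0.200, 0.139)
t=8.000: state=(0.016, 0.544)
t=8.500: state=(0.167, -0.035)
t=9.000: state=(0.011, -0.451)
t=9.450: state=(-0.132, -0.097)
largest grid value and its neighbours: omega(1.540)=1.95291, omega(1.550)=1.95459, omega(1.560)=1.95453
parabola through these three points peaks at t≈1.555 with omega≈1.95478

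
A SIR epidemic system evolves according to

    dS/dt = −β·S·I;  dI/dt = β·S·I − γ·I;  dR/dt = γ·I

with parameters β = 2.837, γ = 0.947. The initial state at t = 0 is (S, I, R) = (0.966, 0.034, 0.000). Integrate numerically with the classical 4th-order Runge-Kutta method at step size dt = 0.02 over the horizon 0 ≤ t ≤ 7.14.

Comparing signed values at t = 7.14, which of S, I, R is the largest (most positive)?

largest component: R

t=0.000: state=(0.966, 0.034, 0.000)
step 1 (dt=0.02): k1=(-0.093, 0.061, 0.032), k2=(-0.095, 0.062, 0.033), k3=(-0.095, 0.062, 0.033), k4=(-0.096, 0.063, 0.033); state += dt/6·(k1+2k2+2k3+k4)
t=0.020: state=(0.964, 0.035, 0.001)
t=0.040: state=(0.962, 0.037, 0.001)
t=0.060: state=(0.960, 0.038, 0.002)
continuing one RK4 step at a time; state shown every 25 steps (Δt=0.5):
t=0.500: state=(0.895, 0.080, 0.026)
t=1.000: state=(0.757, 0.162, 0.081)
t=1.500: state=(0.561, 0.257, 0.181)
t=2.000: state=(0.373, 0.309, 0.318)
t=2.500: state=(0.241, 0.296, 0.463)
t=3.000: state=(0.164, 0.244, 0.592)
t=3.500: state=(0.121, 0.185, 0.694)
t=4.000: state=(0.097, 0.135, 0.769)
t=4.500: state=(0.082, 0.095, 0.823)
t=5.000: state=(0.073, 0.066, 0.861)
t=5.500: state=(0.068, 0.045, 0.887)
t=6.000: state=(0.064, 0.031, 0.905)
t=6.500: state=(0.062, 0.021, 0.917)
t=7.000: state=(0.060, 0.014, 0.925)
t=7.140: state=(0.060, 0.013, 0.927)
compare at T: S=0.060, I=0.013, R=0.927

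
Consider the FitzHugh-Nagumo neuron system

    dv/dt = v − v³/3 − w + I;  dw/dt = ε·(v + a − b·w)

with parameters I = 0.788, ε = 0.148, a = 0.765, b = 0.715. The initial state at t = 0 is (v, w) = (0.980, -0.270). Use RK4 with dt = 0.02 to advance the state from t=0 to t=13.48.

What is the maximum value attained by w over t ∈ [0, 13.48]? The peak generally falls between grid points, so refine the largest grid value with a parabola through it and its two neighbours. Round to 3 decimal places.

t=0.000: state=(0.980, -0.270)
step 1 (dt=0.02): k1=(1.724, 0.287), k2=(1.722, 0.289), k3=(1.722, 0.289), k4=(1.719, 0.291); state += dt/6·(k1+2k2+2k3+k4)
t=0.020: state=(1.014, -0.264)
t=0.040: state=(1.049, -0.258)
t=0.060: state=(1.083, -0.252)
continuing one RK4 step at a time; state shown every 25 steps (Δt=0.5):
t=0.500: state=(1.695, -0.102)
t=1.000: state=(1.950, 0.092)
t=1.500: state=(1.965, 0.284)
t=2.000: state=(1.919, 0.465)
t=2.500: state=(1.858, 0.632)
t=3.000: state=(1.794, 0.786)
t=3.500: state=(1.729, 0.928)
t=4.000: state=(1.661, 1.058)
t=4.500: state=(1.592, 1.175)
t=5.000: state=(1.521, 1.282)
t=5.500: state=(1.446, 1.378)
t=6.000: state=(1.368, 1.464)
t=6.500: state=(1.285, 1.539)
t=7.000: state=(1.194, 1.604)
t=7.500: state=(1.094, 1.659)
t=8.000: state=(0.979, 1.704)
t=8.500: state=(0.841, 1.737)
t=9.000: state=(0.667, 1.757)
t=9.500: state=(0.428, 1.761)
t=10.000: state=(0.071, 1.744)
t=10.500: state=(-0.487, 1.696)
t=11.000: state=(-1.222, 1.602)
t=11.500: state=(-1.752, 1.465)
t=12.000: state=(-1.914, 1.311)
t=12.500: state=(-1.916, 1.160)
t=13.000: state=(-1.876, 1.018)
t=13.480: state=(-1.828, 0.893)
largest grid value and its neighbours: w(9.360)=1.76185, w(9.380)=1.76186, w(9.400)=1.76184
parabola through these three points peaks at t≈9.377 with w≈1.76186

max w = 1.762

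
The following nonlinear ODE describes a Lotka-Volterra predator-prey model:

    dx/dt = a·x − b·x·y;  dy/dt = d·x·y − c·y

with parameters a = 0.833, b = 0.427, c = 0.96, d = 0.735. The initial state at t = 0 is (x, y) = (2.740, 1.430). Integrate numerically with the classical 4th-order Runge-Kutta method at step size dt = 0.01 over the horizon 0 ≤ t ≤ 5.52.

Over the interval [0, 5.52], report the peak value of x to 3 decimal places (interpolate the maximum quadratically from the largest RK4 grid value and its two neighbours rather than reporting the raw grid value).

max x = 2.833

t=0.000: state=(2.740, 1.430)
step 1 (dt=0.01): k1=(0.609, 1.507), k2=(0.601, 1.518), k3=(0.601, 1.518), k4=(0.593, 1.529); state += dt/6·(k1+2k2+2k3+k4)
t=0.010: state=(2.746, 1.445)
t=0.020: state=(2.752, 1.461)
t=0.030: state=(2.758, 1.476)
continuing one RK4 step at a time; state shown every 20 steps (Δt=0.2):
t=0.200: state=(2.824, 1.778)
t=0.400: state=(2.814, 2.224)
t=0.600: state=(2.689, 2.755)
t=0.800: state=(2.450, 3.321)
t=1.000: state=(2.131, 3.841)
t=1.200: state=(1.781, 4.226)
t=1.400: state=(1.452, 4.421)
t=1.600: state=(1.175, 4.423)
t=1.800: state=(0.957, 4.266)
t=2.000: state=(0.793, 4.002)
t=2.200: state=(0.675, 3.677)
t=2.400: state=(0.591, 3.330)
t=2.600: state=(0.533, 2.984)
t=2.800: state=(0.495, 2.655)
t=3.000: state=(0.473, 2.353)
t=3.200: state=(0.462, 2.080)
t=3.400: state=(0.462, 1.837)
t=3.600: state=(0.471, 1.623)
t=3.800: state=(0.488, 1.437)
t=4.000: state=(0.514, 1.277)
t=4.200: state=(0.547, 1.139)
t=4.400: state=(0.590, 1.022)
t=4.600: state=(0.641, 0.923)
t=4.800: state=(0.702, 0.841)
t=5.000: state=(0.775, 0.773)
t=5.200: state=(0.858, 0.719)
t=5.400: state=(0.955, 0.678)
t=5.520: state=(1.020, 0.660)
largest grid value and its neighbours: x(0.270)=2.83281, x(0.280)=2.83301, x(0.290)=2.83295
parabola through these three points peaks at t≈0.283 with x≈2.83302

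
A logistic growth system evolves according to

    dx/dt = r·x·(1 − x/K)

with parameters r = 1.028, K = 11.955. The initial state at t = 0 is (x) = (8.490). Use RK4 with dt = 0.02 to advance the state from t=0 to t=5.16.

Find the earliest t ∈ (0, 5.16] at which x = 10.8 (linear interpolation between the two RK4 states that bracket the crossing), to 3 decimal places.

t = 1.303

t=0.000: state=(8.490)
step 1 (dt=0.02): k1=(2.530), k2=(2.519), k3=(2.519), k4=(2.508); state += dt/6·(k1+2k2+2k3+k4)
t=0.020: state=(8.540)
t=0.040: state=(8.590)
t=0.060: state=(8.640)
continuing one RK4 step at a time; state shown every 10 steps (Δt=0.2):
t=0.200: state=(8.973)
t=0.400: state=(9.409)
t=0.600: state=(9.797)
t=0.800: state=(10.137)
t=1.000: state=(10.432)
t=1.200: state=(10.685)
t=1.300: state=(10.797)
next step: t=1.320: state=(10.818) — x has crossed 10.8
linear interpolation between t=1.300 (10.79700) and t=1.320 (10.81833) → t≈1.303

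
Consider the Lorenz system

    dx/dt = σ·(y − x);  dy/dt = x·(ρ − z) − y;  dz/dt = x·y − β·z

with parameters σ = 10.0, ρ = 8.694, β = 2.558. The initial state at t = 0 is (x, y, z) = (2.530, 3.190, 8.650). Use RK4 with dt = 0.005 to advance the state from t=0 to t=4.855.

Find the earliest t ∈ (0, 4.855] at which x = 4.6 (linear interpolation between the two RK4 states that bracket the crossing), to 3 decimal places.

t = 0.557

t=0.000: state=(2.530, 3.190, 8.650)
step 1 (dt=0.005): k1=(6.600, -3.079, -14.056), k2=(6.358, -2.981, -13.933), k3=(6.367, -2.982, -13.935), k4=(6.133, -2.884, -13.814); state += dt/6·(k1+2k2+2k3+k4)
t=0.005: state=(2.562, 3.175, 8.580)
t=0.010: state=(2.591, 3.161, 8.512)
t=0.015: state=(2.619, 3.148, 8.444)
continuing one RK4 step at a time; state shown every 40 steps (Δt=0.2):
t=0.200: state=(3.058, 3.261, 6.594)
t=0.400: state=(3.750, 4.239, 5.945)
t=0.555: state=(4.590, 5.135, 6.546)
next step: t=0.560: state=(4.617, 5.158, 6.580) — x has crossed 4.6
linear interpolation between t=0.555 (4.58986) and t=0.560 (4.61702) → t≈0.557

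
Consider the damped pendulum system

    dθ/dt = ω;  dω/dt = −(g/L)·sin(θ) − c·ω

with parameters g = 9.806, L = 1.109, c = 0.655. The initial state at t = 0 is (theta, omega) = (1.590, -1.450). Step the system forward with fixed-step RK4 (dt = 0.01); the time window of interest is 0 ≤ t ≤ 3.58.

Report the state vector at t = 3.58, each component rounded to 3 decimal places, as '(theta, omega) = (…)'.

t=0.000: state=(1.590, -1.450)
step 1 (dt=0.01): k1=(-1.450, -7.891), k2=(-1.489, -7.866), k3=(-1.489, -7.866), k4=(-1.529, -7.841); state += dt/6·(k1+2k2+2k3+k4)
t=0.010: state=(1.575, -1.529)
t=0.020: state=(1.559, -1.607)
t=0.030: state=(1.543, -1.684)
continuing one RK4 step at a time; state shown every 20 steps (Δt=0.2):
t=0.200: state=(1.151, -2.889)
t=0.400: state=(0.474, -3.722)
t=0.600: state=(-0.260, -3.416)
t=0.800: state=(-0.825, -2.113)
t=1.000: state=(-1.084, -0.477)
t=1.200: state=(-1.024, 1.042)
t=1.400: state=(-0.693, 2.179)
t=1.600: state=(-0.199, 2.621)
t=1.800: state=(0.297, 2.198)
t=2.000: state=(0.639, 1.153)
t=2.200: state=(0.746, -0.074)
t=2.400: state=(0.621, -1.132)
t=2.600: state=(0.323, -1.754)
t=2.800: state=(-0.040, -1.765)
t=3.000: state=(-0.345, -1.212)
t=3.200: state=(-0.504, -0.357)
t=3.400: state=(-0.488, 0.496)
t=3.580: state=(-0.344, 1.057)

(theta, omega) = (-0.344, 1.057)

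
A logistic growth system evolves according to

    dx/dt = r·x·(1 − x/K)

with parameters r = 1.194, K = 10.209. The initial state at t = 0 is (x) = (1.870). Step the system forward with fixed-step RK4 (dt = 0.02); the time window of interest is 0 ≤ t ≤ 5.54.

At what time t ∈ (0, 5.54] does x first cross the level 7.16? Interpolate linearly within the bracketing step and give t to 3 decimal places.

t=0.000: state=(1.870)
step 1 (dt=0.02): k1=(1.824), k2=(1.838), k3=(1.838), k4=(1.851); state += dt/6·(k1+2k2+2k3+k4)
t=0.020: state=(1.907)
t=0.040: state=(1.944)
t=0.060: state=(1.982)
continuing one RK4 step at a time; state shown every 10 steps (Δt=0.2):
t=0.200: state=(2.263)
t=0.400: state=(2.711)
t=0.600: state=(3.212)
t=0.800: state=(3.759)
t=1.000: state=(4.342)
t=1.200: state=(4.946)
t=1.400: state=(5.554)
t=1.600: state=(6.150)
t=1.800: state=(6.717)
t=1.960: state=(7.142)
next step: t=1.980: state=(7.193) — x has crossed 7.16
linear interpolation between t=1.960 (7.14188) and t=1.980 (7.19287) → t≈1.967

t = 1.967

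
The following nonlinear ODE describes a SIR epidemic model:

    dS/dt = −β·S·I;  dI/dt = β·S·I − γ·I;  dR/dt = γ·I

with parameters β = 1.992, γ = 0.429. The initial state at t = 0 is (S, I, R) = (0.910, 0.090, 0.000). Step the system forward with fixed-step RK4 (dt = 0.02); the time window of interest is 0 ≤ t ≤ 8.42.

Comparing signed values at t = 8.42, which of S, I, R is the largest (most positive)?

t=0.000: state=(0.910, 0.090, 0.000)
step 1 (dt=0.02): k1=(-0.163, 0.125, 0.039), k2=(-0.165, 0.126, 0.039), k3=(-0.165, 0.126, 0.039), k4=(-0.167, 0.127, 0.040); state += dt/6·(k1+2k2+2k3+k4)
t=0.020: state=(0.907, 0.093, 0.001)
t=0.040: state=(0.903, 0.095, 0.002)
t=0.060: state=(0.900, 0.098, 0.002)
continuing one RK4 step at a time; state shown every 25 steps (Δt=0.5):
t=0.500: state=(0.802, 0.171, 0.027)
t=1.000: state=(0.640, 0.284, 0.076)
t=1.500: state=(0.455, 0.396, 0.149)
t=2.000: state=(0.296, 0.462, 0.242)
t=2.500: state=(0.185, 0.472, 0.343)
t=3.000: state=(0.117, 0.441, 0.442)
t=3.500: state=(0.077, 0.392, 0.531)
t=4.000: state=(0.054, 0.337, 0.609)
t=4.500: state=(0.039, 0.285, 0.676)
t=5.000: state=(0.030, 0.238, 0.732)
t=5.500: state=(0.025, 0.197, 0.778)
t=6.000: state=(0.021, 0.163, 0.817)
t=6.500: state=(0.018, 0.134, 0.849)
t=7.000: state=(0.016, 0.110, 0.875)
t=7.500: state=(0.014, 0.090, 0.896)
t=8.000: state=(0.013, 0.074, 0.913)
t=8.420: state=(0.012, 0.062, 0.926)
compare at T: S=0.012, I=0.062, R=0.926

largest component: R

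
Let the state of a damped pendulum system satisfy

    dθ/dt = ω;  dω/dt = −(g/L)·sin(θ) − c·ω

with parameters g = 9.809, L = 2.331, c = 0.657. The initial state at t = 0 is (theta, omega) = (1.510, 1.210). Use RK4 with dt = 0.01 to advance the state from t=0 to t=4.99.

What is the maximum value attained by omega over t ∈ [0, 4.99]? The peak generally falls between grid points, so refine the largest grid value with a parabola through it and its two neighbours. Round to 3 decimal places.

max omega = 1.395

t=0.000: state=(1.510, 1.210)
step 1 (dt=0.01): k1=(1.210, -4.995), k2=(1.185, -4.980), k3=(1.185, -4.980), k4=(1.160, -4.965); state += dt/6·(k1+2k2+2k3+k4)
t=0.010: state=(1.522, 1.160)
t=0.020: state=(1.533, 1.111)
t=0.030: state=(1.544, 1.062)
continuing one RK4 step at a time; state shown every 20 steps (Δt=0.2):
t=0.200: state=(1.656, 0.273)
t=0.400: state=(1.627, -0.546)
t=0.600: state=(1.444, -1.266)
t=0.800: state=(1.129, -1.866)
t=1.000: state=(0.712, -2.260)
t=1.200: state=(0.246, -2.339)
t=1.400: state=(-0.200, -2.062)
t=1.600: state=(-0.560, -1.507)
t=1.800: state=(-0.794, -0.820)
t=2.000: state=(-0.888, -0.125)
t=2.200: state=(-0.849, 0.497)
t=2.400: state=(-0.697, 0.990)
t=2.600: state=(-0.465, 1.302)
t=2.800: state=(-0.191, 1.394)
t=3.000: state=(0.078, 1.263)
t=3.200: state=(0.302, 0.953)
t=3.400: state=(0.452, 0.540)
t=3.600: state=(0.516, 0.101)
t=3.800: state=(0.495, -0.298)
t=4.000: state=(0.403, -0.606)
t=4.200: state=(0.261, -0.789)
t=4.400: state=(0.096, -0.831)
t=4.600: state=(-0.063, -0.740)
t=4.800: state=(-0.193, -0.545)
t=4.990: state=(-0.274, -0.304)
largest grid value and its neighbours: omega(2.770)=1.39466, omega(2.780)=1.39494, omega(2.790)=1.39465
parabola through these three points peaks at t≈2.780 with omega≈1.39494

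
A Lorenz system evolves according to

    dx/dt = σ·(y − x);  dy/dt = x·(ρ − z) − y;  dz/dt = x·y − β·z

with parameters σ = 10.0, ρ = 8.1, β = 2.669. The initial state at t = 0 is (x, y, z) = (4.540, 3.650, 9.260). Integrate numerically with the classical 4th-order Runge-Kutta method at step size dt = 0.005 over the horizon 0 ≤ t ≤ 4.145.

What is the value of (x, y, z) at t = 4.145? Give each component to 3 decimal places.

(x, y, z) = (4.380, 4.425, 7.019)

t=0.000: state=(4.540, 3.650, 9.260)
step 1 (dt=0.005): k1=(-8.900, -8.916, -8.144), k2=(-8.900, -8.776, -8.272), k3=(-8.897, -8.775, -8.269), k4=(-8.894, -8.635, -8.393); state += dt/6·(k1+2k2+2k3+k4)
t=0.005: state=(4.496, 3.606, 9.219)
t=0.010: state=(4.451, 3.564, 9.176)
t=0.015: state=(4.407, 3.523, 9.132)
continuing one RK4 step at a time; state shown every 40 steps (Δt=0.2):
t=0.200: state=(3.203, 2.859, 7.211)
t=0.400: state=(3.114, 3.324, 5.672)
t=0.600: state=(3.885, 4.402, 5.432)
t=0.800: state=(4.907, 5.311, 6.629)
t=1.000: state=(5.146, 4.956, 8.053)
t=1.200: state=(4.421, 4.004, 8.008)
t=1.400: state=(3.827, 3.686, 7.061)
t=1.600: state=(3.857, 4.008, 6.389)
t=1.800: state=(4.303, 4.558, 6.477)
t=2.000: state=(4.698, 4.799, 7.134)
t=2.200: state=(4.646, 4.509, 7.595)
t=2.400: state=(4.302, 4.136, 7.422)
t=2.600: state=(4.098, 4.071, 6.982)
t=2.800: state=(4.182, 4.278, 6.759)
t=3.000: state=(4.404, 4.508, 6.906)
t=3.200: state=(4.525, 4.532, 7.207)
t=3.400: state=(4.444, 4.369, 7.326)
t=3.600: state=(4.293, 4.233, 7.190)
t=3.800: state=(4.239, 4.246, 7.002)
t=4.000: state=(4.306, 4.357, 6.953)
t=4.145: state=(4.380, 4.425, 7.019)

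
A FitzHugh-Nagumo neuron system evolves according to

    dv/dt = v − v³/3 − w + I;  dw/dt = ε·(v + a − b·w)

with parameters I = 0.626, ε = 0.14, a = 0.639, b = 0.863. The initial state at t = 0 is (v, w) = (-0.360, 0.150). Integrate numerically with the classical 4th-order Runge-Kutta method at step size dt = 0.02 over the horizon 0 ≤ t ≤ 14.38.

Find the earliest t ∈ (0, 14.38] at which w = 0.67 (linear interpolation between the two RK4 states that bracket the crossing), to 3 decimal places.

t=0.000: state=(-0.360, 0.150)
step 1 (dt=0.02): k1=(0.132, 0.021), k2=(0.132, 0.021), k3=(0.132, 0.021), k4=(0.133, 0.021); state += dt/6·(k1+2k2+2k3+k4)
t=0.020: state=(-0.357, 0.150)
t=0.040: state=(-0.355, 0.151)
t=0.060: state=(-0.352, 0.151)
continuing one RK4 step at a time; state shown every 25 steps (Δt=0.5):
t=0.500: state=(-0.281, 0.163)
t=1.000: state=(-0.165, 0.181)
t=1.500: state=(0.010, 0.208)
t=2.000: state=(0.275, 0.249)
t=2.500: state=(0.660, 0.309)
t=3.000: state=(1.118, 0.395)
t=3.500: state=(1.479, 0.504)
t=4.000: state=(1.643, 0.625)
t=4.180: state=(1.665, 0.669)
next step: t=4.200: state=(1.667, 0.674) — w has crossed 0.67
linear interpolation between t=4.180 (0.66898) and t=4.200 (0.67381) → t≈4.184

t = 4.184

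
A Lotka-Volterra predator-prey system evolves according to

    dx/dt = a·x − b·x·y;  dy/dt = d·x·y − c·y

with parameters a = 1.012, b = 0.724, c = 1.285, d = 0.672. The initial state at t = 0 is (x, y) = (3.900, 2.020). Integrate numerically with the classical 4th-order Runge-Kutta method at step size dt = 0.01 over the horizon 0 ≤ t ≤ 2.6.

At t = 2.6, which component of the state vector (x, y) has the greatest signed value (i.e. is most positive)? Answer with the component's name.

t=0.000: state=(3.900, 2.020)
step 1 (dt=0.01): k1=(-1.757, 2.698), k2=(-1.791, 2.704), k3=(-1.791, 2.704), k4=(-1.825, 2.710); state += dt/6·(k1+2k2+2k3+k4)
t=0.010: state=(3.882, 2.047)
t=0.020: state=(3.864, 2.074)
t=0.030: state=(3.844, 2.101)
continuing one RK4 step at a time; state shown every 10 steps (Δt=0.1):
t=0.100: state=(3.692, 2.293)
t=0.200: state=(3.426, 2.562)
t=0.300: state=(3.120, 2.808)
t=0.400: state=(2.796, 3.013)
t=0.500: state=(2.473, 3.163)
t=0.600: state=(2.169, 3.250)
t=0.700: state=(1.894, 3.276)
t=0.800: state=(1.655, 3.245)
t=0.900: state=(1.451, 3.167)
t=1.000: state=(1.282, 3.052)
t=1.100: state=(1.143, 2.912)
t=1.200: state=(1.030, 2.754)
t=1.300: state=(0.939, 2.587)
t=1.400: state=(0.867, 2.417)
t=1.500: state=(0.810, 2.249)
t=1.600: state=(0.766, 2.085)
t=1.700: state=(0.733, 1.928)
t=1.800: state=(0.710, 1.780)
t=1.900: state=(0.694, 1.641)
t=2.000: state=(0.685, 1.511)
t=2.100: state=(0.682, 1.392)
t=2.200: state=(0.685, 1.281)
t=2.300: state=(0.694, 1.180)
t=2.400: state=(0.707, 1.088)
t=2.500: state=(0.725, 1.004)
t=2.600: state=(0.748, 0.928)
compare at T: x=0.748, y=0.928

largest component: y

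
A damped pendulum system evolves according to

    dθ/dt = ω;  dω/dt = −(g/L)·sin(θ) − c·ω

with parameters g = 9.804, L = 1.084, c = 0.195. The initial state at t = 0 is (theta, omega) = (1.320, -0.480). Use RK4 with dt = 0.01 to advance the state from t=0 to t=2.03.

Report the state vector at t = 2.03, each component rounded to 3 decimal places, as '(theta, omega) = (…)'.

(theta, omega) = (0.878, 1.603)

t=0.000: state=(1.320, -0.480)
step 1 (dt=0.01): k1=(-0.480, -8.668), k2=(-0.523, -8.654), k3=(-0.523, -8.653), k4=(-0.567, -8.639); state += dt/6·(k1+2k2+2k3+k4)
t=0.010: state=(1.315, -0.567)
t=0.020: state=(1.309, -0.653)
t=0.030: state=(1.302, -0.739)
continuing one RK4 step at a time; state shown every 10 steps (Δt=0.1):
t=0.100: state=(1.229, -1.329)
t=0.200: state=(1.056, -2.119)
t=0.300: state=(0.809, -2.799)
t=0.400: state=(0.503, -3.291)
t=0.500: state=(0.160, -3.519)
t=0.600: state=(-0.191, -3.436)
t=0.700: state=(-0.518, -3.057)
t=0.800: state=(-0.794, -2.450)
t=0.900: state=(-1.003, -1.699)
t=1.000: state=(-1.132, -0.879)
t=1.100: state=(-1.178, -0.040)
t=1.200: state=(-1.141, 0.784)
t=1.300: state=(-1.023, 1.561)
t=1.400: state=(-0.831, 2.249)
t=1.500: state=(-0.578, 2.787)
t=1.600: state=(-0.281, 3.107)
t=1.700: state=(0.034, 3.156)
t=1.800: state=(0.341, 2.927)
t=1.900: state=(0.612, 2.458)
t=2.000: state=(0.827, 1.817)
t=2.030: state=(0.878, 1.603)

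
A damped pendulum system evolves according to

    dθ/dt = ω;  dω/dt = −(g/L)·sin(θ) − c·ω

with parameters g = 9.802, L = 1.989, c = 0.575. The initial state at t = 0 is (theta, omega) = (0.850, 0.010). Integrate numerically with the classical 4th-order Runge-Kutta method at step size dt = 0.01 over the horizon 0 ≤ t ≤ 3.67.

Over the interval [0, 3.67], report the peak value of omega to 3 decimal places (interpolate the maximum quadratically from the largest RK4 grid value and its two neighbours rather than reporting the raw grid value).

t=0.000: state=(0.850, 0.010)
step 1 (dt=0.01): k1=(0.010, -3.708), k2=(-0.009, -3.698), k3=(-0.008, -3.697), k4=(-0.027, -3.687); state += dt/6·(k1+2k2+2k3+k4)
t=0.010: state=(0.850, -0.027)
t=0.020: state=(0.849, -0.064)
t=0.030: state=(0.849, -0.100)
continuing one RK4 step at a time; state shown every 20 steps (Δt=0.2):
t=0.200: state=(0.781, -0.676)
t=0.400: state=(0.591, -1.196)
t=0.600: state=(0.319, -1.476)
t=0.800: state=(0.020, -1.469)
t=1.000: state=(-0.251, -1.196)
t=1.200: state=(-0.446, -0.740)
t=1.400: state=(-0.542, -0.210)
t=1.600: state=(-0.532, 0.295)
t=1.800: state=(-0.430, 0.699)
t=2.000: state=(-0.263, 0.941)
t=2.200: state=(-0.067, 0.991)
t=2.400: state=(0.121, 0.855)
t=2.600: state=(0.266, 0.578)
t=2.800: state=(0.347, 0.229)
t=3.000: state=(0.357, -0.122)
t=3.200: state=(0.302, -0.414)
t=3.400: state=(0.198, -0.601)
t=3.600: state=(0.070, -0.660)
t=3.670: state=(0.024, -0.650)
largest grid value and its neighbours: omega(2.140)=0.99677, omega(2.150)=0.99701, omega(2.160)=0.99677
parabola through these three points peaks at t≈2.150 with omega≈0.99701

max omega = 0.997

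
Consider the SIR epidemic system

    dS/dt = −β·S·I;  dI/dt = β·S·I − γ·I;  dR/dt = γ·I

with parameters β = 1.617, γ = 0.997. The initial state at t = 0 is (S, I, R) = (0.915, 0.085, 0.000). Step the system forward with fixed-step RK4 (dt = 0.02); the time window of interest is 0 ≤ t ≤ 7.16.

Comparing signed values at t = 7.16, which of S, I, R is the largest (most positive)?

largest component: R

t=0.000: state=(0.915, 0.085, 0.000)
step 1 (dt=0.02): k1=(-0.126, 0.041, 0.085), k2=(-0.126, 0.041, 0.085), k3=(-0.126, 0.041, 0.085), k4=(-0.127, 0.041, 0.086); state += dt/6·(k1+2k2+2k3+k4)
t=0.020: state=(0.912, 0.086, 0.002)
t=0.040: state=(0.910, 0.087, 0.003)
t=0.060: state=(0.907, 0.087, 0.005)
continuing one RK4 step at a time; state shown every 25 steps (Δt=0.5):
t=0.500: state=(0.847, 0.105, 0.047)
t=1.000: state=(0.772, 0.123, 0.105)
t=1.500: state=(0.695, 0.135, 0.169)
t=2.000: state=(0.622, 0.140, 0.238)
t=2.500: state=(0.556, 0.137, 0.308)
t=3.000: state=(0.499, 0.127, 0.374)
t=3.500: state=(0.453, 0.113, 0.434)
t=4.000: state=(0.416, 0.098, 0.486)
t=4.500: state=(0.387, 0.082, 0.531)
t=5.000: state=(0.364, 0.068, 0.569)
t=5.500: state=(0.346, 0.055, 0.599)
t=6.000: state=(0.333, 0.044, 0.623)
t=6.500: state=(0.323, 0.035, 0.643)
t=7.000: state=(0.315, 0.027, 0.658)
t=7.160: state=(0.313, 0.025, 0.662)
compare at T: S=0.313, I=0.025, R=0.662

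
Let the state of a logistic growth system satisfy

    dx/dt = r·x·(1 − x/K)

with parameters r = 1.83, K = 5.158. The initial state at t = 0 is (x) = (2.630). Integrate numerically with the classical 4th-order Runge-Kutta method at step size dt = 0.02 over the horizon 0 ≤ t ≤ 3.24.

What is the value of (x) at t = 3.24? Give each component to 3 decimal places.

t=0.000: state=(2.630)
step 1 (dt=0.02): k1=(2.359), k2=(2.358), k3=(2.358), k4=(2.356); state += dt/6·(k1+2k2+2k3+k4)
t=0.020: state=(2.677)
t=0.040: state=(2.724)
t=0.060: state=(2.771)
continuing one RK4 step at a time; state shown every 10 steps (Δt=0.2):
t=0.200: state=(3.095)
t=0.400: state=(3.527)
t=0.600: state=(3.906)
t=0.800: state=(4.220)
t=1.000: state=(4.469)
t=1.200: state=(4.660)
t=1.400: state=(4.802)
t=1.600: state=(4.906)
t=1.800: state=(4.980)
t=2.000: state=(5.033)
t=2.200: state=(5.071)
t=2.400: state=(5.097)
t=2.600: state=(5.116)
t=2.800: state=(5.129)
t=3.000: state=(5.138)
t=3.200: state=(5.144)
t=3.240: state=(5.145)

(x) = (5.145)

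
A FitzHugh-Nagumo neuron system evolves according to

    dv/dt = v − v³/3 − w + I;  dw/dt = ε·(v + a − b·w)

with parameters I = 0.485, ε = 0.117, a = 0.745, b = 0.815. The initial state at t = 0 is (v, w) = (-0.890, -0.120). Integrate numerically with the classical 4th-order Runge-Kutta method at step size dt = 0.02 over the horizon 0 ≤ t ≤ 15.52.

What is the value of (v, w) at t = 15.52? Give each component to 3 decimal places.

(v, w) = (-0.225, -0.058)

t=0.000: state=(-0.890, -0.120)
step 1 (dt=0.02): k1=(-0.050, -0.006), k2=(-0.050, -0.006), k3=(-0.050, -0.006), k4=(-0.050, -0.006); state += dt/6·(k1+2k2+2k3+k4)
t=0.020: state=(-0.891, -0.120)
t=0.040: state=(-0.892, -0.120)
t=0.060: state=(-0.893, -0.120)
continuing one RK4 step at a time; state shown every 50 steps (Δt=1):
t=1.000: state=(-0.941, -0.128)
t=2.000: state=(-0.987, -0.141)
t=3.000: state=(-1.019, -0.157)
t=4.000: state=(-1.034, -0.175)
t=5.000: state=(-1.032, -0.191)
t=6.000: state=(-1.015, -0.205)
t=7.000: state=(-0.986, -0.215)
t=8.000: state=(-0.949, -0.220)
t=9.000: state=(-0.905, -0.220)
t=10.000: state=(-0.854, -0.215)
t=11.000: state=(-0.796, -0.205)
t=12.000: state=(-0.729, -0.188)
t=13.000: state=(-0.647, -0.165)
t=14.000: state=(-0.537, -0.133)
t=15.000: state=(-0.365, -0.089)
t=15.520: state=(-0.225, -0.058)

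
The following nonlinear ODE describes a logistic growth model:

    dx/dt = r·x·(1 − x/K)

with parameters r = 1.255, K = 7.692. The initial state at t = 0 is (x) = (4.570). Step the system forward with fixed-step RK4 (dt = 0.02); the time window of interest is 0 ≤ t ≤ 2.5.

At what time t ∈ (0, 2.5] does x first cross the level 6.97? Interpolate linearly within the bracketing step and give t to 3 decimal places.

t=0.000: state=(4.570)
step 1 (dt=0.02): k1=(2.328), k2=(2.322), k3=(2.322), k4=(2.317); state += dt/6·(k1+2k2+2k3+k4)
t=0.020: state=(4.616)
t=0.040: state=(4.663)
t=0.060: state=(4.709)
continuing one RK4 step at a time; state shown every 5 steps (Δt=0.1):
t=0.100: state=(4.800)
t=0.200: state=(5.023)
t=0.300: state=(5.237)
t=0.400: state=(5.442)
t=0.500: state=(5.636)
t=0.600: state=(5.820)
t=0.700: state=(5.992)
t=0.800: state=(6.152)
t=0.900: state=(6.301)
t=1.000: state=(6.438)
t=1.100: state=(6.564)
t=1.200: state=(6.680)
t=1.300: state=(6.785)
t=1.400: state=(6.881)
t=1.500: state=(6.968)
next step: t=1.520: state=(6.984) — x has crossed 6.97
linear interpolation between t=1.500 (6.96751) and t=1.520 (6.98381) → t≈1.503

t = 1.503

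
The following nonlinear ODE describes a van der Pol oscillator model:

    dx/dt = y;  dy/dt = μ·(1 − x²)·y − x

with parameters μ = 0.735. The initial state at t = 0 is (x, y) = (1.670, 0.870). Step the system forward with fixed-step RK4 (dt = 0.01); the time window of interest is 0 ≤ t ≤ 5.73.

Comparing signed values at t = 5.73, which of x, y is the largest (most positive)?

t=0.000: state=(1.670, 0.870)
step 1 (dt=0.01): k1=(0.870, -2.814), k2=(0.856, -2.809), k3=(0.856, -2.809), k4=(0.842, -2.803); state += dt/6·(k1+2k2+2k3+k4)
t=0.010: state=(1.679, 0.842)
t=0.020: state=(1.687, 0.814)
t=0.030: state=(1.695, 0.786)
continuing one RK4 step at a time; state shown every 20 steps (Δt=0.2):
t=0.200: state=(1.790, 0.346)
t=0.400: state=(1.817, -0.060)
t=0.600: state=(1.774, -0.350)
t=0.800: state=(1.682, -0.562)
t=1.000: state=(1.552, -0.732)
t=1.200: state=(1.390, -0.888)
t=1.400: state=(1.197, -1.051)
t=1.600: state=(0.968, -1.238)
t=1.800: state=(0.699, -1.465)
t=2.000: state=(0.379, -1.738)
t=2.200: state=(0.001, -2.042)
t=2.400: state=(-0.435, -2.300)
t=2.600: state=(-0.905, -2.350)
t=2.800: state=(-1.349, -2.030)
t=3.000: state=(-1.695, -1.387)
t=3.200: state=(-1.901, -0.686)
t=3.400: state=(-1.980, -0.136)
t=3.600: state=(-1.967, 0.233)
t=3.800: state=(-1.895, 0.475)
t=4.000: state=(-1.782, 0.646)
t=4.200: state=(-1.638, 0.785)
t=4.400: state=(-1.468, 0.919)
t=4.600: state=(-1.270, 1.066)
t=4.800: state=(-1.040, 1.240)
t=5.000: state=(-0.771, 1.456)
t=5.200: state=(-0.454, 1.723)
t=5.400: state=(-0.079, 2.031)
t=5.600: state=(0.357, 2.313)
t=5.730: state=(0.665, 2.412)
compare at T: x=0.665, y=2.412

largest component: y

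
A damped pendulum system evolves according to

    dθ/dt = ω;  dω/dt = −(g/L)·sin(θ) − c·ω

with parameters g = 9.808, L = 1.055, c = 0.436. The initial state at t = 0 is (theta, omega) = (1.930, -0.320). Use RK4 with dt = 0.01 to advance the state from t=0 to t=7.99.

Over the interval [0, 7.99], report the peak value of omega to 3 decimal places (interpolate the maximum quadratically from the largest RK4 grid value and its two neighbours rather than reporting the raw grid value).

t=0.000: state=(1.930, -0.320)
step 1 (dt=0.01): k1=(-0.320, -8.564), k2=(-0.363, -8.550), k3=(-0.363, -8.551), k4=(-0.406, -8.538); state += dt/6·(k1+2k2+2k3+k4)
t=0.010: state=(1.926, -0.406)
t=0.020: state=(1.922, -0.491)
t=0.030: state=(1.917, -0.576)
continuing one RK4 step at a time; state shown every 50 steps (Δt=0.5):
t=0.500: state=(0.745, -4.158)
t=1.000: state=(-1.152, -2.170)
t=1.500: state=(-1.082, 2.266)
t=2.000: state=(0.496, 2.891)
t=2.500: state=(1.005, -0.971)
t=3.000: state=(-0.113, -2.672)
t=3.500: state=(-0.827, 0.186)
t=4.000: state=(-0.082, 2.202)
t=4.500: state=(0.647, 0.248)
t=5.000: state=(0.173, -1.731)
t=5.500: state=(-0.493, -0.463)
t=6.000: state=(-0.206, 1.329)
t=6.500: state=(0.369, 0.547)
t=7.000: state=(0.210, -1.003)
t=7.500: state=(-0.273, -0.558)
t=7.990: state=(-0.206, 0.731)
largest grid value and its neighbours: omega(1.790)=3.49941, omega(1.800)=3.50073, omega(1.810)=3.49884
parabola through these three points peaks at t≈1.799 with omega≈3.50074

max omega = 3.501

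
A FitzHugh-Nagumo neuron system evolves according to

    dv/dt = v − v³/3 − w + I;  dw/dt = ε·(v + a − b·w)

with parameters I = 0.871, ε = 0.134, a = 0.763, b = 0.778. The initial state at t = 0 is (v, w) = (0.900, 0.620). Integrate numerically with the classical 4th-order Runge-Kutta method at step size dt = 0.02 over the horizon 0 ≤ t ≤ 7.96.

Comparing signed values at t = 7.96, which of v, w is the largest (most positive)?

t=0.000: state=(0.900, 0.620)
step 1 (dt=0.02): k1=(0.908, 0.158), k2=(0.908, 0.159), k3=(0.908, 0.159), k4=(0.908, 0.160); state += dt/6·(k1+2k2+2k3+k4)
t=0.020: state=(0.918, 0.623)
t=0.040: state=(0.936, 0.626)
t=0.060: state=(0.954, 0.630)
continuing one RK4 step at a time; state shown every 25 steps (Δt=0.5):
t=0.500: state=(1.321, 0.711)
t=1.000: state=(1.578, 0.821)
t=1.500: state=(1.665, 0.936)
t=2.000: state=(1.664, 1.047)
t=2.500: state=(1.628, 1.151)
t=3.000: state=(1.578, 1.247)
t=3.500: state=(1.522, 1.335)
t=4.000: state=(1.462, 1.414)
t=4.500: state=(1.399, 1.486)
t=5.000: state=(1.333, 1.549)
t=5.500: state=(1.264, 1.605)
t=6.000: state=(1.190, 1.653)
t=6.500: state=(1.109, 1.694)
t=7.000: state=(1.020, 1.728)
t=7.500: state=(0.917, 1.753)
t=7.960: state=(0.806, 1.769)
compare at T: v=0.806, w=1.769

largest component: w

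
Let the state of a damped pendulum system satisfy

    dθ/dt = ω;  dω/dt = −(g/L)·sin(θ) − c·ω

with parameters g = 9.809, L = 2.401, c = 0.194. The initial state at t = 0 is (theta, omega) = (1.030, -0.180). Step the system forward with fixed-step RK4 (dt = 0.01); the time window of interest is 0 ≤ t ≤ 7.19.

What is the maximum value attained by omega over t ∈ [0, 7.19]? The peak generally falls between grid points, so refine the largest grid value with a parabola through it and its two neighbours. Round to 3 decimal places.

t=0.000: state=(1.030, -0.180)
step 1 (dt=0.01): k1=(-0.180, -3.467), k2=(-0.197, -3.462), k3=(-0.197, -3.462), k4=(-0.215, -3.457); state += dt/6·(k1+2k2+2k3+k4)
t=0.010: state=(1.028, -0.215)
t=0.020: state=(1.026, -0.249)
t=0.030: state=(1.023, -0.284)
continuing one RK4 step at a time; state shown every 25 steps (Δt=0.25):
t=0.250: state=(0.881, -0.994)
t=0.500: state=(0.550, -1.606)
t=0.750: state=(0.108, -1.853)
t=1.000: state=(-0.338, -1.645)
t=1.250: state=(-0.684, -1.071)
t=1.500: state=(-0.859, -0.314)
t=1.750: state=(-0.840, 0.459)
t=2.000: state=(-0.639, 1.117)
t=2.250: state=(-0.302, 1.521)
t=2.500: state=(0.090, 1.552)
t=2.750: state=(0.442, 1.209)
t=3.000: state=(0.674, 0.614)
t=3.250: state=(0.742, -0.074)
t=3.500: state=(0.641, -0.716)
t=3.750: state=(0.398, -1.183)
t=4.000: state=(0.073, -1.362)
t=4.250: state=(-0.254, -1.203)
t=4.500: state=(-0.505, -0.768)
t=4.750: state=(-0.626, -0.188)
t=5.000: state=(-0.598, 0.404)
t=5.250: state=(-0.433, 0.884)
t=5.500: state=(-0.174, 1.144)
t=5.750: state=(0.114, 1.118)
t=6.000: state=(0.362, 0.823)
t=6.250: state=(0.511, 0.354)
t=6.500: state=(0.534, -0.170)
t=6.750: state=(0.431, -0.633)
t=7.000: state=(0.231, -0.932)
t=7.190: state=(0.045, -1.004)
largest grid value and its neighbours: omega(2.380)=1.58710, omega(2.390)=1.58773, omega(2.400)=1.58772
parabola through these three points peaks at t≈2.395 with omega≈1.58780

max omega = 1.588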